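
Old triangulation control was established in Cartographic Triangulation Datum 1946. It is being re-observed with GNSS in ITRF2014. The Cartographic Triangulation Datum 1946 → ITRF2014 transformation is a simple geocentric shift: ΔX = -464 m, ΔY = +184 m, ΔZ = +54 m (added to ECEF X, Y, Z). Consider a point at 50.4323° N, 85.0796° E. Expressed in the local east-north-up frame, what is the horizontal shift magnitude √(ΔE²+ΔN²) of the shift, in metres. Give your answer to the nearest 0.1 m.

The local east axis at (φ, λ) is (−sin λ, cos λ, 0), so ΔE = −sin(85.0796°)·(-464) + cos(85.0796°)·184 = 478.07 m.
The local north axis is (−sin φ cos λ, −sin φ sin λ, cos φ), giving ΔN = 30.679 − 141.318 + 34.397 = -76.24 m.
Horizontal magnitude = √(ΔE² + ΔN²) = √(478.07² + (-76.24)²) = 484.11 m.

484.1 m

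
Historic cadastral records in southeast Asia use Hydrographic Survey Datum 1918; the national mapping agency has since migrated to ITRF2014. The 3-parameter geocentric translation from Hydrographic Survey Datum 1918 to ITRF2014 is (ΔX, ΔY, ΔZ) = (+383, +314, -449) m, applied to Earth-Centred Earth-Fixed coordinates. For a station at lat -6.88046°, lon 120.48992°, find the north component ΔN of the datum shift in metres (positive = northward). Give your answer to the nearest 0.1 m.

At φ = -6.88046°, λ = 120.48992°: sin φ = -0.119798, cos φ = 0.992798, sin λ = 0.861718, cos λ = -0.507387.
ΔN = −sin φ cos λ·ΔX − sin φ sin λ·ΔY + cos φ·ΔZ = −(-0.119798)(-0.507387)(383) − (-0.119798)(0.861718)(314) + (0.992798)(-449) = -436.63 m.

ΔN = -436.6 m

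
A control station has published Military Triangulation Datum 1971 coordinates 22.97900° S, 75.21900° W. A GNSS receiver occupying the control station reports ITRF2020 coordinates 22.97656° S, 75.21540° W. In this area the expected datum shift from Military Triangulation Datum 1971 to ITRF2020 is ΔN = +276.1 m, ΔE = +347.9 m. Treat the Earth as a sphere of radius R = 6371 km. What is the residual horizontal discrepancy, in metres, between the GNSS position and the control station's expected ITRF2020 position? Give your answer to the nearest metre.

21 m

Observed coordinate differences: Δφ = +0.00244°, Δλ = +0.00360°.
Converting to metres (1° lat = 111195 m, cos φ = 0.920648): observed ΔN = 271.3 m, observed ΔE = 368.5 m.
Subtracting the expected shift leaves a residual of 271.3 − (276.1) = -4.8 m north and 368.5 − (347.9) = 20.6 m east.
Residual distance = √((-4.8)² + 20.6²) = 21.2 m.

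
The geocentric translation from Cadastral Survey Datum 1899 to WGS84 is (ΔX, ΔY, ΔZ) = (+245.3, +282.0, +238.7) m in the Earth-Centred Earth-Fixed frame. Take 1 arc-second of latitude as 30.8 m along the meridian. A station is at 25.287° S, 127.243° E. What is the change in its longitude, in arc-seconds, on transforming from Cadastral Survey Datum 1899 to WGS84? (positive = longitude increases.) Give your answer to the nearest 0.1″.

sin φ = -0.427153, cos φ = 0.904179, sin λ = 0.796076, cos λ = -0.605197.
East component: ΔE = −sin λ·ΔX + cos λ·ΔY = −(0.796076)(245.3) + (-0.605197)(282.0) = -365.94 m.
1° of latitude spans 3600 × 30.80 = 110880 m; at latitude φ, 1° of longitude spans that × cos φ = 100255.4 m, so Δλ = -365.94 / 100255.4 × 3600 = -13.140″.

Δλ = -13.1″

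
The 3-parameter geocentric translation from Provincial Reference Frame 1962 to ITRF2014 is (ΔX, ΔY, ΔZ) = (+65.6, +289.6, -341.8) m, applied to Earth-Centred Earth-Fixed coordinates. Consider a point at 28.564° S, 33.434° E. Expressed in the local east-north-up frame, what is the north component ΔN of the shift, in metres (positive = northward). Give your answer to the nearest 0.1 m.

At φ = -28.564°, λ = 33.434°: sin φ = -0.478140, cos φ = 0.878284, sin λ = 0.550976, cos λ = 0.834521.
ΔN = −sin φ cos λ·ΔX − sin φ sin λ·ΔY + cos φ·ΔZ = −(-0.478140)(0.834521)(65.6) − (-0.478140)(0.550976)(289.6) + (0.878284)(-341.8) = -197.73 m.

ΔN = -197.7 m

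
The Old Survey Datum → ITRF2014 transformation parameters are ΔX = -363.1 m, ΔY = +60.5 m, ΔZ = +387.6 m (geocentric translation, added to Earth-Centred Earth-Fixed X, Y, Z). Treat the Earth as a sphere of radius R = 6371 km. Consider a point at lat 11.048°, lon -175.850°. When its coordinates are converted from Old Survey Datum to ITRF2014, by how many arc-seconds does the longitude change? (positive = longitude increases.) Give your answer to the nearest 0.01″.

sin φ = 0.191631, cos φ = 0.981467, sin λ = -0.072368, cos λ = -0.997378.
East component: ΔE = −sin λ·ΔX + cos λ·ΔY = −(-0.072368)(-363.1) + (-0.997378)(60.5) = -86.62 m.
1° of latitude spans πR/180 = 111195 m; at latitude φ, 1° of longitude spans that × cos φ = 109134.1 m, so Δλ = -86.62 / 109134.1 × 3600 = -2.857″.

Δλ = -2.86″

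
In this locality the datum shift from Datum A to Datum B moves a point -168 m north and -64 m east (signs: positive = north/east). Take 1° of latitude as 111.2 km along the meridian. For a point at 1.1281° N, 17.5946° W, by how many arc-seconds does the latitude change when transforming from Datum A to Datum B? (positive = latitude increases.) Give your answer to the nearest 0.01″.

1° of latitude = 111.2 km, so Δφ = -168.0 / 111200 = -0.0015108° = -5.439″.

Δφ = -5.44″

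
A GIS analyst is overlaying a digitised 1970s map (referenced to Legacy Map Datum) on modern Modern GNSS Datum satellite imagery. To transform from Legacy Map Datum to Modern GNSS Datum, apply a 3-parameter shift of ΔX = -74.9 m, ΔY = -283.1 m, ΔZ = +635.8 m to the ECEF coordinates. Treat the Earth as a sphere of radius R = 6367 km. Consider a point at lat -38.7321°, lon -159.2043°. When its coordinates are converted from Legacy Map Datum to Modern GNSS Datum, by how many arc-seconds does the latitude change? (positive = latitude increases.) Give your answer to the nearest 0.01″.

Δφ = 19.52″

sin φ = -0.625680, cos φ = 0.780080, sin λ = -0.355037, cos λ = -0.934852.
North component: ΔN = −sin φ cos λ·ΔX − sin φ sin λ·ΔY + cos φ·ΔZ = −(-0.625680)(-0.934852)(-74.9) − (-0.625680)(-0.355037)(-283.1) + (0.780080)(635.8) = 602.67 m.
1° of latitude spans πR/180 = 111125 m, so Δφ = 602.67 / 111125 × 3600 = 19.524″.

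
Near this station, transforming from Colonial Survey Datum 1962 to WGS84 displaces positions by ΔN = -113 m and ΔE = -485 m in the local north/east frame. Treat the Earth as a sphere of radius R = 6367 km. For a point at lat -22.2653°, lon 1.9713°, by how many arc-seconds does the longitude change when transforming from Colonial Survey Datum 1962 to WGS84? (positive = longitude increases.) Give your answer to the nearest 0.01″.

Δλ = -16.98″

At latitude -22.2653°, cos φ = 0.925439.
One radian of longitude at latitude φ spans R cos φ, so Δλ = ΔE / (R cos φ) = -485.0 / (6367000 × 0.925439) = -8.2311e-05 rad = -16.978″.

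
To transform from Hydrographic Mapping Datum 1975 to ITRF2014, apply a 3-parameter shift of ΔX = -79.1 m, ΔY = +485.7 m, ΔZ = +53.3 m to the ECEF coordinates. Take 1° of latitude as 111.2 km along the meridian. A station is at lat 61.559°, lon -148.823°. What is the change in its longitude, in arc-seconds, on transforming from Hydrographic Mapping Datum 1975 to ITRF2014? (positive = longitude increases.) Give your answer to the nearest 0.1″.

Δλ = -31.0″

sin φ = 0.879308, cos φ = 0.476254, sin λ = -0.517684, cos λ = -0.855572.
East component: ΔE = −sin λ·ΔX + cos λ·ΔY = −(-0.517684)(-79.1) + (-0.855572)(485.7) = -456.50 m.
1° of latitude spans 111200 m; at latitude φ, 1° of longitude spans that × cos φ = 52959.4 m, so Δλ = -456.50 / 52959.4 × 3600 = -31.031″.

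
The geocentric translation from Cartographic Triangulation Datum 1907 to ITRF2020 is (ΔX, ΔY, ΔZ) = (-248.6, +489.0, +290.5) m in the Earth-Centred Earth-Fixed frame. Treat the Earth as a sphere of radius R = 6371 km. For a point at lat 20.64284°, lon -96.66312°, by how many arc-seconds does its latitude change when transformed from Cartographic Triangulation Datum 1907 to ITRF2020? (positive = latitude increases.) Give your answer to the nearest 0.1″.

Δφ = 14.0″

sin φ = 0.352541, cos φ = 0.935796, sin λ = -0.993246, cos λ = -0.116031.
North component: ΔN = −sin φ cos λ·ΔX − sin φ sin λ·ΔY + cos φ·ΔZ = −(0.352541)(-0.116031)(-248.6) − (0.352541)(-0.993246)(489.0) + (0.935796)(290.5) = 432.91 m.
1° of latitude spans πR/180 = 111195 m, so Δφ = 432.91 / 111195 × 3600 = 14.016″.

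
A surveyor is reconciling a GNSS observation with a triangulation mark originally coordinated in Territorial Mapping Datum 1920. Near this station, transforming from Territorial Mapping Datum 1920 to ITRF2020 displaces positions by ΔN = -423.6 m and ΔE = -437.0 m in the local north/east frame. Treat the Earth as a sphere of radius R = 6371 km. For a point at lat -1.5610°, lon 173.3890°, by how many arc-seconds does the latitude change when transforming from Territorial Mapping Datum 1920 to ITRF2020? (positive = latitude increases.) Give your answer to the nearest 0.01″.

Δφ = -13.71″

On a sphere of radius R, 1 rad of latitude = R, so Δφ = ΔN / R = -423.6 / 6371000 = -6.6489e-05 rad = -13.714″.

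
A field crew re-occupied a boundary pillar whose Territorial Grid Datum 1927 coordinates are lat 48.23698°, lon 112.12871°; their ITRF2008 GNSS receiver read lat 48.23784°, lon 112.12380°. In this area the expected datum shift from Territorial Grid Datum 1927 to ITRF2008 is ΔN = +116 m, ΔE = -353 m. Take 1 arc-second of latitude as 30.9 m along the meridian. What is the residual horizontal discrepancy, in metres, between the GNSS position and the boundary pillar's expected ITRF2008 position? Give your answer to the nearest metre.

Observed coordinate differences: Δφ = +0.00086°, Δλ = -0.00491°.
Converting to metres (1° lat = 111240 m, cos φ = 0.666051): observed ΔN = 95.7 m, observed ΔE = -363.8 m.
Subtracting the expected shift leaves a residual of 95.7 − (116) = -20.3 m north and -363.8 − (-353) = -10.8 m east.
Residual distance = √((-20.3)² + (-10.8)²) = 23.0 m.

23 m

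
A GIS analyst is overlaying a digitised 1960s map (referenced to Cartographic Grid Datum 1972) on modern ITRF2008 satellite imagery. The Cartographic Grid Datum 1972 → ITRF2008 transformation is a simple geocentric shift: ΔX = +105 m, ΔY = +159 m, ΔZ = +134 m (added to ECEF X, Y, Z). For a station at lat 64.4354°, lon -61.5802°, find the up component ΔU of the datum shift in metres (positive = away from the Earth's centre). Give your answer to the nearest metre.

ΔU = 82 m

At φ = 64.4354°, λ = -61.5802°: sin φ = 0.902099, cos φ = 0.431528, sin λ = -0.879484, cos λ = 0.475928.
ΔU = cos φ cos λ·ΔX + cos φ sin λ·ΔY + sin φ·ΔZ = (0.431528)(0.475928)(105) + (0.431528)(-0.879484)(159) + (0.902099)(134) = 82.10 m.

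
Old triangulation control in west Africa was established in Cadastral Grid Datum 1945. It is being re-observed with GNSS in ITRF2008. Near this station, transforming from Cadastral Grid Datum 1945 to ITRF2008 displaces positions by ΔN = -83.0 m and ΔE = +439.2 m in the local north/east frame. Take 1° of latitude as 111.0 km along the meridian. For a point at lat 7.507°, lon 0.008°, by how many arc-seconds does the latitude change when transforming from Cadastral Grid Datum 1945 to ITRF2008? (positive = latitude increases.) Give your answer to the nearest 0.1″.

Δφ = -2.7″

1° of latitude = 111.0 km, so Δφ = -83.0 / 111000 = -0.0007477° = -2.692″.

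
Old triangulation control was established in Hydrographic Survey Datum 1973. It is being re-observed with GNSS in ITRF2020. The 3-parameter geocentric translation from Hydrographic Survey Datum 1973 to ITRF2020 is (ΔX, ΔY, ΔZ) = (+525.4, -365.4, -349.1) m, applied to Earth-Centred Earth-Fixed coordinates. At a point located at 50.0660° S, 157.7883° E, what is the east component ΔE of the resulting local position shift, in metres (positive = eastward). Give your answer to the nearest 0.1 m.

At φ = -50.0660°, λ = 157.7883°: sin φ = -0.766784, cos φ = 0.641905, sin λ = 0.378030, cos λ = -0.925793.
ΔE = −sin λ·ΔX + cos λ·ΔY = −(0.378030)·(525.4) + (-0.925793)·(-365.4) = 139.67 m.

ΔE = 139.7 m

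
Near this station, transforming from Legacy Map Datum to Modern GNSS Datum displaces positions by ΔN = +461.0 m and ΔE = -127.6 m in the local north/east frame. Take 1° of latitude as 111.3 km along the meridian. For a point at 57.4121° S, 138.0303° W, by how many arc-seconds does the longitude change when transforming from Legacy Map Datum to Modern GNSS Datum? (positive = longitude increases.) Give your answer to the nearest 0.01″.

Δλ = -7.66″

At latitude -57.4121°, cos φ = 0.538593.
1° of longitude at this latitude = 111.3 × cos φ = 59.95 km, so Δλ = -127.6 / 59945.4 = -0.0021286° = -7.663″.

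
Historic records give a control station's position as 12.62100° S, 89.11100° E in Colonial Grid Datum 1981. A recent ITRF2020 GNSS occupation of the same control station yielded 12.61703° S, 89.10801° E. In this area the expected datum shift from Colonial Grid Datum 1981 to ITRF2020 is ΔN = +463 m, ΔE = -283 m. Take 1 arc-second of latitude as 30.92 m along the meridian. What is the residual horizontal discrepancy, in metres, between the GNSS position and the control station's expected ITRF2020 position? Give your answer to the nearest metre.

Observed coordinate differences: Δφ = +0.00397°, Δλ = -0.00299°.
Converting to metres (1° lat = 111312 m, cos φ = 0.975837): observed ΔN = 441.9 m, observed ΔE = -324.8 m.
Subtracting the expected shift leaves a residual of 441.9 − (463) = -21.1 m north and -324.8 − (-283) = -41.8 m east.
Residual distance = √((-21.1)² + (-41.8)²) = 46.8 m.

47 m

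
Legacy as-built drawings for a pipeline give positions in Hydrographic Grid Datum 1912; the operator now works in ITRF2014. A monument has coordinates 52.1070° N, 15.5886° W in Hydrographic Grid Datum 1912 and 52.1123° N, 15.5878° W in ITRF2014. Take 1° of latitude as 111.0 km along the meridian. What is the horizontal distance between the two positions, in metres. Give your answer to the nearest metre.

591 m

Δφ = 52.1123° − 52.1070° = +0.0053°; Δλ = -15.5878° − -15.5886° = +0.0008°.
ΔN = Δφ × 111000 = 588.3 m; ΔE = Δλ × 111000 × cos(52.1070°) = +0.0008 × 111000 × 0.614189 = 54.5 m.
Distance = √(ΔE² + ΔN²) = √(54.5² + 588.3²) = 590.8 m.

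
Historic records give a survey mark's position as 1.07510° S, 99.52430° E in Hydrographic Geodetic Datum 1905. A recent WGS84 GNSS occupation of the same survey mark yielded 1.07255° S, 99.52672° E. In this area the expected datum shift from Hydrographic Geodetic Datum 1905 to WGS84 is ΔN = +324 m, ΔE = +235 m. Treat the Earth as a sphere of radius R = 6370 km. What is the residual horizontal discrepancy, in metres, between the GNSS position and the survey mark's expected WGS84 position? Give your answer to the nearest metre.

53 m

Observed coordinate differences: Δφ = +0.00255°, Δλ = +0.00242°.
Converting to metres (1° lat = 111177 m, cos φ = 0.999824): observed ΔN = 283.5 m, observed ΔE = 269.0 m.
Subtracting the expected shift leaves a residual of 283.5 − (324) = -40.5 m north and 269.0 − (235) = 34.0 m east.
Residual distance = √((-40.5)² + 34.0²) = 52.9 m.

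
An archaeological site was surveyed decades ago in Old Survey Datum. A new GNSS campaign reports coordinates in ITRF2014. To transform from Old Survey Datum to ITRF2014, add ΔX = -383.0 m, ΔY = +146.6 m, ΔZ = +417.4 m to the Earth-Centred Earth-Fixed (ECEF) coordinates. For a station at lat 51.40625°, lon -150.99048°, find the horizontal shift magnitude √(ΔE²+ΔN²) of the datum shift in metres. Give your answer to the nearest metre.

At φ = 51.40625°, λ = -150.99048°: sin φ = 0.781589, cos φ = 0.623794, sin λ = -0.484955, cos λ = -0.874539.
ΔE = −sin λ·ΔX + cos λ·ΔY = −(-0.484955)·(-383.0) + (-0.874539)·(146.6) = -313.95 m.
ΔN = −sin φ cos λ·ΔX − sin φ sin λ·ΔY + cos φ·ΔZ = −(0.781589)(-0.874539)(-383.0) − (0.781589)(-0.484955)(146.6) + (0.623794)(417.4) = 54.15 m.
Horizontal magnitude = √(ΔE² + ΔN²) = √((-313.95)² + 54.15²) = 318.58 m.

319 m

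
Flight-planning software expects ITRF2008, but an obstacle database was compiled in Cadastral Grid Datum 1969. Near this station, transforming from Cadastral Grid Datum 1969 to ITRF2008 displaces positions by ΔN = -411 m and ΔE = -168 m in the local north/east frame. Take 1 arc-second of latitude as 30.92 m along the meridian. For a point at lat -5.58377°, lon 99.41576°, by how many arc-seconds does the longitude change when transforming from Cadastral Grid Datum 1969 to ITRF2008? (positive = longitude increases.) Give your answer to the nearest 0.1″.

Δλ = -5.5″

At latitude -5.58377°, cos φ = 0.995255.
1″ of longitude at this latitude = 30.92 × cos φ = 30.7733 m, so Δλ = -168.0 / 30.7733 = -5.459″.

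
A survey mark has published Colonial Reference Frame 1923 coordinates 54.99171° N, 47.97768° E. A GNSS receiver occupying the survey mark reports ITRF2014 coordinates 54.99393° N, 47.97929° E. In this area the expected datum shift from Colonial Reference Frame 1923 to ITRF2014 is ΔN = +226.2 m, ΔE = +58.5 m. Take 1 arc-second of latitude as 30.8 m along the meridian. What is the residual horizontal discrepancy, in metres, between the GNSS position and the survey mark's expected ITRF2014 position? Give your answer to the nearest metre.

Observed coordinate differences: Δφ = +0.00222°, Δλ = +0.00161°.
Converting to metres (1° lat = 110880 m, cos φ = 0.573695): observed ΔN = 246.2 m, observed ΔE = 102.4 m.
Subtracting the expected shift leaves a residual of 246.2 − (226.2) = 20.0 m north and 102.4 − (58.5) = 43.9 m east.
Residual distance = √(20.0² + 43.9²) = 48.2 m.

48 m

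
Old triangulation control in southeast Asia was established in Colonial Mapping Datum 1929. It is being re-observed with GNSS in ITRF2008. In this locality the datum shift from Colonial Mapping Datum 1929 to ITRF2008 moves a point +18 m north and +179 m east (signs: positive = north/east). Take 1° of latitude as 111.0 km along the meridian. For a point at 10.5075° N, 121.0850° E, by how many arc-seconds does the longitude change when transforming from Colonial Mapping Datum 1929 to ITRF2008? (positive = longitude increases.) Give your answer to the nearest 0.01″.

Δλ = 5.90″

At latitude 10.5075°, cos φ = 0.983231.
1° of longitude at this latitude = 111.0 × cos φ = 109.14 km, so Δλ = 179.0 / 109138.6 = 0.0016401° = 5.904″.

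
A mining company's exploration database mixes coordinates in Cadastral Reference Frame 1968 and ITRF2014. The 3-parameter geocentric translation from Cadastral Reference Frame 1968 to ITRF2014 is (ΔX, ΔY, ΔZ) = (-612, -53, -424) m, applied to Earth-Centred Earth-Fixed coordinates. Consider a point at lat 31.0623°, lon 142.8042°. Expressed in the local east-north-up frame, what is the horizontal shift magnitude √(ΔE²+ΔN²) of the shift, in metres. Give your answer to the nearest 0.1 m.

At φ = 31.0623°, λ = 142.8042°: sin φ = 0.515970, cos φ = 0.856607, sin λ = 0.604541, cos λ = -0.796574.
ΔE = −sin λ·ΔX + cos λ·ΔY = −(0.604541)·(-612) + (-0.796574)·(-53) = 412.20 m.
ΔN = −sin φ cos λ·ΔX − sin φ sin λ·ΔY + cos φ·ΔZ = −(0.515970)(-0.796574)(-612) − (0.515970)(0.604541)(-53) + (0.856607)(-424) = -598.21 m.
Horizontal magnitude = √(ΔE² + ΔN²) = √(412.20² + (-598.21)²) = 726.47 m.

726.5 m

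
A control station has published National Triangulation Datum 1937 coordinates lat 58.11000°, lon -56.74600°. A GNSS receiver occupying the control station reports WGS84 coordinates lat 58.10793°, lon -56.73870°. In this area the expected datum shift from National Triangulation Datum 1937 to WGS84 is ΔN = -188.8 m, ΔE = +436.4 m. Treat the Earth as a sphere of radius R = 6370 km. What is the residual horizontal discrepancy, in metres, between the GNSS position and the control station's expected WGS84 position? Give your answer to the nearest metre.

Observed coordinate differences: Δφ = -0.00207°, Δλ = +0.00730°.
Converting to metres (1° lat = 111177 m, cos φ = 0.528290): observed ΔN = -230.1 m, observed ΔE = 428.8 m.
Subtracting the expected shift leaves a residual of -230.1 − (-188.8) = -41.3 m north and 428.8 − (436.4) = -7.6 m east.
Residual distance = √((-41.3)² + (-7.6)²) = 42.0 m.

42 m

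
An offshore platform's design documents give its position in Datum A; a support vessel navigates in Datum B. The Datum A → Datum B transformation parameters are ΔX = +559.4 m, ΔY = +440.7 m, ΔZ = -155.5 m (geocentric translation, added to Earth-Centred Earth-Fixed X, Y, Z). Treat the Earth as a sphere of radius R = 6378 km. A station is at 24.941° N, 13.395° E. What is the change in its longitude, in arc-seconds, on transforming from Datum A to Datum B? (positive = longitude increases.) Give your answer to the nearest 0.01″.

Δλ = 10.67″

sin φ = 0.421685, cos φ = 0.906742, sin λ = 0.231663, cos λ = 0.972796.
East component: ΔE = −sin λ·ΔX + cos λ·ΔY = −(0.231663)(559.4) + (0.972796)(440.7) = 299.12 m.
1° of latitude spans πR/180 = 111317 m; at latitude φ, 1° of longitude spans that × cos φ = 100935.9 m, so Δλ = 299.12 / 100935.9 × 3600 = 10.668″.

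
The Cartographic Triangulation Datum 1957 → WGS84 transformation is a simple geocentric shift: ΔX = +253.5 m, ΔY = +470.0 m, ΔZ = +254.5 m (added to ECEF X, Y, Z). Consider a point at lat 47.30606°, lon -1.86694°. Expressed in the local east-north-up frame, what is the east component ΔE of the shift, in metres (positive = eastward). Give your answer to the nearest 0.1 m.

ΔE = 478.0 m

At φ = 47.30606°, λ = -1.86694°: sin φ = 0.734986, cos φ = 0.678082, sin λ = -0.032578, cos λ = 0.999469.
ΔE = −sin λ·ΔX + cos λ·ΔY = −(-0.032578)·(253.5) + (0.999469)·(470.0) = 478.01 m.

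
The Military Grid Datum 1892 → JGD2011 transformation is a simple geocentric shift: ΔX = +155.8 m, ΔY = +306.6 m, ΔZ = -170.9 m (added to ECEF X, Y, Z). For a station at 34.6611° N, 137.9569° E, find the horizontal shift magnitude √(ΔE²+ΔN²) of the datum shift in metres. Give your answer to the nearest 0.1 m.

383.3 m

At φ = 34.6611°, λ = 137.9569°: sin φ = 0.568721, cos φ = 0.822530, sin λ = 0.669689, cos λ = -0.742641.
ΔE = −sin λ·ΔX + cos λ·ΔY = −(0.669689)·(155.8) + (-0.742641)·(306.6) = -332.03 m.
ΔN = −sin φ cos λ·ΔX − sin φ sin λ·ΔY + cos φ·ΔZ = −(0.568721)(-0.742641)(155.8) − (0.568721)(0.669689)(306.6) + (0.822530)(-170.9) = -191.54 m.
Horizontal magnitude = √(ΔE² + ΔN²) = √((-332.03)² + (-191.54)²) = 383.32 m.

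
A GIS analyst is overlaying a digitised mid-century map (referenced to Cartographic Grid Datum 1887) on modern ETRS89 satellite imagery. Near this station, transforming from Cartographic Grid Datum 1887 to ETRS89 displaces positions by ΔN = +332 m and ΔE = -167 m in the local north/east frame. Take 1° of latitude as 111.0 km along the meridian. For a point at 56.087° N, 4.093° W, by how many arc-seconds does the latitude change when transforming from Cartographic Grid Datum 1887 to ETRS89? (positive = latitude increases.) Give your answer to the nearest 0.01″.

1° of latitude = 111.0 km, so Δφ = 332.0 / 111000 = 0.0029910° = 10.768″.

Δφ = 10.77″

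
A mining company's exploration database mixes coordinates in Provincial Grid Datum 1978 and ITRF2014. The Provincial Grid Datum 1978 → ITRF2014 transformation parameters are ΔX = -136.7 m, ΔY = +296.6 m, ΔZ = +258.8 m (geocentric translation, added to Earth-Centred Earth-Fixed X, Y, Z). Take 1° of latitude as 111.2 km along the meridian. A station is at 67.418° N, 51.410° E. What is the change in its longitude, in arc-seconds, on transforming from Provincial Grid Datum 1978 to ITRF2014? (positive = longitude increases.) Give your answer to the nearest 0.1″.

Δλ = 24.6″

sin φ = 0.923331, cos φ = 0.384005, sin λ = 0.781629, cos λ = 0.623743.
East component: ΔE = −sin λ·ΔX + cos λ·ΔY = −(0.781629)(-136.7) + (0.623743)(296.6) = 291.85 m.
1° of latitude spans 111200 m; at latitude φ, 1° of longitude spans that × cos φ = 42701.4 m, so Δλ = 291.85 / 42701.4 × 3600 = 24.605″.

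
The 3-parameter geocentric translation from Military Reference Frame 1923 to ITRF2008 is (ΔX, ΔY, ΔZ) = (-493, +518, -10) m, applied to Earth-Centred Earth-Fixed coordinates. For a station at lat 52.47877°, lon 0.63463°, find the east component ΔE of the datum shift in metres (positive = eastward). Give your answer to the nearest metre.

At φ = 52.47877°, λ = 0.63463°: sin φ = 0.793128, cos φ = 0.609055, sin λ = 0.011076, cos λ = 0.999939.
ΔE = −sin λ·ΔX + cos λ·ΔY = −(0.011076)·(-493) + (0.999939)·(518) = 523.43 m.

ΔE = 523 m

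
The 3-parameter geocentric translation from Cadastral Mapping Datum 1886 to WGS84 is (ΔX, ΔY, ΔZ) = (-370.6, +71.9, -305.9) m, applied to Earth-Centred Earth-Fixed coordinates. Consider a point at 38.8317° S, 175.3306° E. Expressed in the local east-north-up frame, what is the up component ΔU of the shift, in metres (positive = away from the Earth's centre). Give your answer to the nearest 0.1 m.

At φ = -38.8317°, λ = 175.3306°: sin φ = -0.627035, cos φ = 0.778991, sin λ = 0.081406, cos λ = -0.996681.
ΔU = cos φ cos λ·ΔX + cos φ sin λ·ΔY + sin φ·ΔZ = (0.778991)(-0.996681)(-370.6) + (0.778991)(0.081406)(71.9) + (-0.627035)(-305.9) = 484.11 m.

ΔU = 484.1 m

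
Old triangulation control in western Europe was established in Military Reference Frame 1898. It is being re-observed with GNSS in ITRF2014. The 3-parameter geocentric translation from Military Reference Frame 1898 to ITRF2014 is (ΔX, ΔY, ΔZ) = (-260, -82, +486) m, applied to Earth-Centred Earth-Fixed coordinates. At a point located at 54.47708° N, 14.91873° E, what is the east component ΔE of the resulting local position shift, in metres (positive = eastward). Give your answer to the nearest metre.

At φ = 54.47708°, λ = 14.91873°: sin φ = 0.813883, cos φ = 0.581029, sin λ = 0.257449, cos λ = 0.966292.
ΔE = −sin λ·ΔX + cos λ·ΔY = −(0.257449)·(-260) + (0.966292)·(-82) = -12.30 m.

ΔE = -12 m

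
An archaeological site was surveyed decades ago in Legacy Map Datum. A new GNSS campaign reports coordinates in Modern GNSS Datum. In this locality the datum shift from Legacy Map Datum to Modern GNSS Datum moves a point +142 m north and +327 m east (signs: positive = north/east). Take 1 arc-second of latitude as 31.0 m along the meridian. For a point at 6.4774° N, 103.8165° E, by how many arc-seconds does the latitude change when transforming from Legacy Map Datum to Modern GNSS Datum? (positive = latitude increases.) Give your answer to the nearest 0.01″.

Δφ = 4.58″

1″ of latitude = 31.00 m, so Δφ = 142.0 / 31.00 = 4.581″.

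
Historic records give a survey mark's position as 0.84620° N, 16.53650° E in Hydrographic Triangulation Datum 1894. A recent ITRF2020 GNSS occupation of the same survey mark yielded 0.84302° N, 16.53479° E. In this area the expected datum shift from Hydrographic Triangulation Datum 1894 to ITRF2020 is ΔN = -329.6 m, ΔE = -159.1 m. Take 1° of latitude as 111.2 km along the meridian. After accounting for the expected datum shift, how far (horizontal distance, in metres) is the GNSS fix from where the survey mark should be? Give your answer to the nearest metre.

Observed coordinate differences: Δφ = -0.00318°, Δλ = -0.00171°.
Converting to metres (1° lat = 111200 m, cos φ = 0.999891): observed ΔN = -353.6 m, observed ΔE = -190.1 m.
Subtracting the expected shift leaves a residual of -353.6 − (-329.6) = -24.0 m north and -190.1 − (-159.1) = -31.0 m east.
Residual distance = √((-24.0)² + (-31.0)²) = 39.2 m.

39 m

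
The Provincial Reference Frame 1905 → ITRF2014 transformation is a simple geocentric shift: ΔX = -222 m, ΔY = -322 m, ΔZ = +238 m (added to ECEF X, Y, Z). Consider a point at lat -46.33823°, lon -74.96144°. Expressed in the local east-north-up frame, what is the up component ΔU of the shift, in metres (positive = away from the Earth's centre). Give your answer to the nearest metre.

At φ = -46.33823°, λ = -74.96144°: sin φ = -0.723428, cos φ = 0.690400, sin λ = -0.965751, cos λ = 0.259469.
ΔU = cos φ cos λ·ΔX + cos φ sin λ·ΔY + sin φ·ΔZ = (0.690400)(0.259469)(-222) + (0.690400)(-0.965751)(-322) + (-0.723428)(238) = 2.75 m.

ΔU = 3 m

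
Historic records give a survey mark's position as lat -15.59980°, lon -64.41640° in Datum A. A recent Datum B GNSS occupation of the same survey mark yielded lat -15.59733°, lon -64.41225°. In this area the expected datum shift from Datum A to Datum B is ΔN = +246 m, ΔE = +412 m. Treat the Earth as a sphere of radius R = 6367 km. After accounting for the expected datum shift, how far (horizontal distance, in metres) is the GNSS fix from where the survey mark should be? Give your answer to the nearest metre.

43 m

Observed coordinate differences: Δφ = +0.00247°, Δλ = +0.00415°.
Converting to metres (1° lat = 111125 m, cos φ = 0.963164): observed ΔN = 274.5 m, observed ΔE = 444.2 m.
Subtracting the expected shift leaves a residual of 274.5 − (246) = 28.5 m north and 444.2 − (412) = 32.2 m east.
Residual distance = √(28.5² + 32.2²) = 43.0 m.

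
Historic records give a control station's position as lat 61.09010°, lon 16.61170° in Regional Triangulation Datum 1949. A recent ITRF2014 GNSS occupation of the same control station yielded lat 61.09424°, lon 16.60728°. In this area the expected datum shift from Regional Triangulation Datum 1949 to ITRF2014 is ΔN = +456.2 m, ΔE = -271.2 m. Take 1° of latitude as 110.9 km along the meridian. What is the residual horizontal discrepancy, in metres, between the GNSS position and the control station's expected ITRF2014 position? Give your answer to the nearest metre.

Observed coordinate differences: Δφ = +0.00414°, Δλ = -0.00442°.
Converting to metres (1° lat = 110900 m, cos φ = 0.483434): observed ΔN = 459.1 m, observed ΔE = -237.0 m.
Subtracting the expected shift leaves a residual of 459.1 − (456.2) = 2.9 m north and -237.0 − (-271.2) = 34.2 m east.
Residual distance = √(2.9² + 34.2²) = 34.4 m.

34 m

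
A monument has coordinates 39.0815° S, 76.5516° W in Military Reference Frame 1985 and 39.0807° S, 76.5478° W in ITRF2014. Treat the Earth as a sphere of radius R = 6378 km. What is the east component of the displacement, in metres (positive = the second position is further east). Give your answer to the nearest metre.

ΔE = 328 m

Δφ = -39.0807° − -39.0815° = +0.0008°; Δλ = -76.5478° − -76.5516° = +0.0038°.
1° along a meridian = πR/180 = 111317 m.
ΔN = Δφ × 111317 = 89.1 m; ΔE = Δλ × 111317 × cos(-39.0815°) = +0.0038 × 111317 × 0.776250 = 328.4 m.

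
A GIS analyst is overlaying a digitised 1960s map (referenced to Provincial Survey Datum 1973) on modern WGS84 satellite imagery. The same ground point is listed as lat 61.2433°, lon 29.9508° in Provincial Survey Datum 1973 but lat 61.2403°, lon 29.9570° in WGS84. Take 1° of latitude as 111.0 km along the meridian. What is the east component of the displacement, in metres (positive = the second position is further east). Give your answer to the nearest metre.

ΔE = 331 m

Δφ = 61.2403° − 61.2433° = -0.0030°; Δλ = 29.9570° − 29.9508° = +0.0062°.
ΔN = Δφ × 111000 = -333.0 m; ΔE = Δλ × 111000 × cos(61.2433°) = +0.0062 × 111000 × 0.481091 = 331.1 m.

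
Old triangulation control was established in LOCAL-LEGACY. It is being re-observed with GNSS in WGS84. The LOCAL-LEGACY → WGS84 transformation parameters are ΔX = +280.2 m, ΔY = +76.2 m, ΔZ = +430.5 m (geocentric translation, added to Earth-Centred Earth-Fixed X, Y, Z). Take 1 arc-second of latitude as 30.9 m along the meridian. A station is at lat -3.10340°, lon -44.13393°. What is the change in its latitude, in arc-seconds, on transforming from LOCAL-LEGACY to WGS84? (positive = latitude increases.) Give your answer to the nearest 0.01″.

Δφ = 14.17″

sin φ = -0.054138, cos φ = 0.998533, sin λ = -0.696338, cos λ = 0.717714.
North component: ΔN = −sin φ cos λ·ΔX − sin φ sin λ·ΔY + cos φ·ΔZ = −(-0.054138)(0.717714)(280.2) − (-0.054138)(-0.696338)(76.2) + (0.998533)(430.5) = 437.88 m.
1° of latitude spans 3600 × 30.90 = 111240 m, so Δφ = 437.88 / 111240 × 3600 = 14.171″.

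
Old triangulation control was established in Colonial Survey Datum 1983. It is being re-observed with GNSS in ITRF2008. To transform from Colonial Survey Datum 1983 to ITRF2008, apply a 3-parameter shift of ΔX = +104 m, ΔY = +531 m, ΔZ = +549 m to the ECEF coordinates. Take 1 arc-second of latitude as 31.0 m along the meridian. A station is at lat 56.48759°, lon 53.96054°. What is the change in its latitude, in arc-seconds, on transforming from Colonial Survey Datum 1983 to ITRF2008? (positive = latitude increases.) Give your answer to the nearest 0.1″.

sin φ = 0.833766, cos φ = 0.552118, sin λ = 0.808612, cos λ = 0.588342.
North component: ΔN = −sin φ cos λ·ΔX − sin φ sin λ·ΔY + cos φ·ΔZ = −(0.833766)(0.588342)(104) − (0.833766)(0.808612)(531) + (0.552118)(549) = -105.90 m.
1° of latitude spans 3600 × 31.00 = 111600 m, so Δφ = -105.90 / 111600 × 3600 = -3.416″.

Δφ = -3.4″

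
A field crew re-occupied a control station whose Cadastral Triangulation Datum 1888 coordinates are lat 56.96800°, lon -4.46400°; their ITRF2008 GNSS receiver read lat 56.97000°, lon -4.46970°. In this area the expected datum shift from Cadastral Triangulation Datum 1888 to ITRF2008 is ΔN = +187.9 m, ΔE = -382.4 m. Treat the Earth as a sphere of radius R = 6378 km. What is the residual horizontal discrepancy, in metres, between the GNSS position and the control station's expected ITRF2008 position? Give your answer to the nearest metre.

50 m

Observed coordinate differences: Δφ = +0.00200°, Δλ = -0.00570°.
Converting to metres (1° lat = 111317 m, cos φ = 0.545107): observed ΔN = 222.6 m, observed ΔE = -345.9 m.
Subtracting the expected shift leaves a residual of 222.6 − (187.9) = 34.7 m north and -345.9 − (-382.4) = 36.5 m east.
Residual distance = √(34.7² + 36.5²) = 50.4 m.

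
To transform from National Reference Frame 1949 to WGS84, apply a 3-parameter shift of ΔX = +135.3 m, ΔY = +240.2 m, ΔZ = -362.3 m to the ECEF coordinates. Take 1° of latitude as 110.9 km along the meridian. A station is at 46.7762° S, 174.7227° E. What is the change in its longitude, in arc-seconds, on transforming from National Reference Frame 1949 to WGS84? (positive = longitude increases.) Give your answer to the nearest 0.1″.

sin φ = -0.728684, cos φ = 0.684850, sin λ = 0.091976, cos λ = -0.995761.
East component: ΔE = −sin λ·ΔX + cos λ·ΔY = −(0.091976)(135.3) + (-0.995761)(240.2) = -251.63 m.
1° of latitude spans 110900 m; at latitude φ, 1° of longitude spans that × cos φ = 75949.8 m, so Δλ = -251.63 / 75949.8 × 3600 = -11.927″.

Δλ = -11.9″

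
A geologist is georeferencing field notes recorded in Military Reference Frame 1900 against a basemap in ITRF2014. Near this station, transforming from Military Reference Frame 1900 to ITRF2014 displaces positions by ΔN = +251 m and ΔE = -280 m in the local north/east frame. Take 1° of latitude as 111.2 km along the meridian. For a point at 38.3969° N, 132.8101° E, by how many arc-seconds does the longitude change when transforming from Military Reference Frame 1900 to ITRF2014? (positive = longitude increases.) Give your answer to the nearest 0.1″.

Δλ = -11.6″

At latitude 38.3969°, cos φ = 0.783727.
1° of longitude at this latitude = 111.2 × cos φ = 87.15 km, so Δλ = -280.0 / 87150.4 = -0.0032128° = -11.566″.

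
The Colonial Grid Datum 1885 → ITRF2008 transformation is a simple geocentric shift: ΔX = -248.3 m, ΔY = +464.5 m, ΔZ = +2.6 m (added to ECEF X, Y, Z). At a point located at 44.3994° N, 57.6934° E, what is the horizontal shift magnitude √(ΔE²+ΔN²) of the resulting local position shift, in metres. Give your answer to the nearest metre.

492 m

At φ = 44.3994°, λ = 57.6934°: sin φ = 0.699656, cos φ = 0.714480, sin λ = 0.845200, cos λ = 0.534450.
ΔE = −sin λ·ΔX + cos λ·ΔY = −(0.845200)·(-248.3) + (0.534450)·(464.5) = 458.12 m.
ΔN = −sin φ cos λ·ΔX − sin φ sin λ·ΔY + cos φ·ΔZ = −(0.699656)(0.534450)(-248.3) − (0.699656)(0.845200)(464.5) + (0.714480)(2.6) = -179.98 m.
Horizontal magnitude = √(ΔE² + ΔN²) = √(458.12² + (-179.98)²) = 492.20 m.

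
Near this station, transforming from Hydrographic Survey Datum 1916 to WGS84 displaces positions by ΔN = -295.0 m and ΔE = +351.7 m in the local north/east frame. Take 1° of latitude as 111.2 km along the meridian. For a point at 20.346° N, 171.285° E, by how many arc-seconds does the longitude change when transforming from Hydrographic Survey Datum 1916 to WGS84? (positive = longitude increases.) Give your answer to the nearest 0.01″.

Δλ = 12.14″

At latitude 20.346°, cos φ = 0.937610.
1° of longitude at this latitude = 111.2 × cos φ = 104.26 km, so Δλ = 351.7 / 104262.2 = 0.0033732° = 12.144″.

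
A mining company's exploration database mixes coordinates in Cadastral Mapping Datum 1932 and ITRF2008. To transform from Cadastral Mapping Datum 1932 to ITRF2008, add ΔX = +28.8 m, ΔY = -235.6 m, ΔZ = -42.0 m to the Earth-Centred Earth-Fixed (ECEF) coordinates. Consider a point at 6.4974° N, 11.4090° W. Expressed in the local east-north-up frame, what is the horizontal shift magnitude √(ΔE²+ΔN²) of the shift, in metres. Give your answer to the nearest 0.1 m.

The local east axis at (φ, λ) is (−sin λ, cos λ, 0), so ΔE = −sin(-11.4090°)·28.8 + cos(-11.4090°)·(-235.6) = -225.25 m.
The local north axis is (−sin φ cos λ, −sin φ sin λ, cos φ), giving ΔN = -3.195 − 5.274 − 41.730 = -50.20 m.
Horizontal magnitude = √(ΔE² + ΔN²) = √((-225.25)² + (-50.20)²) = 230.77 m.

230.8 m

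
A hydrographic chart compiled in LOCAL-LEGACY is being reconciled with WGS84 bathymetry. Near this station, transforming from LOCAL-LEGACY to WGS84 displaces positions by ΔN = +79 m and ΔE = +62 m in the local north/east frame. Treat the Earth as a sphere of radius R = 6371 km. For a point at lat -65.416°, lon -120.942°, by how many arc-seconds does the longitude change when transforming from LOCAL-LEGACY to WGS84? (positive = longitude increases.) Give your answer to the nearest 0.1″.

At latitude -65.416°, cos φ = 0.416027.
One radian of longitude at latitude φ spans R cos φ, so Δλ = ΔE / (R cos φ) = 62.0 / (6371000 × 0.416027) = 2.3392e-05 rad = 4.825″.

Δλ = 4.8″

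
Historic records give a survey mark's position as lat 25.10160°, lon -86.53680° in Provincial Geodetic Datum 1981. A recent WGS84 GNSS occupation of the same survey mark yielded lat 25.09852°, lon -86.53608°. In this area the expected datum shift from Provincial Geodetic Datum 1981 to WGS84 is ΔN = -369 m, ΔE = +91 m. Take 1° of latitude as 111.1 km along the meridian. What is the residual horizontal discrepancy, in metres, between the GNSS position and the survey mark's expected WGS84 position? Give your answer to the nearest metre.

Observed coordinate differences: Δφ = -0.00308°, Δλ = +0.00072°.
Converting to metres (1° lat = 111100 m, cos φ = 0.905557): observed ΔN = -342.2 m, observed ΔE = 72.4 m.
Subtracting the expected shift leaves a residual of -342.2 − (-369) = 26.8 m north and 72.4 − (91) = -18.6 m east.
Residual distance = √(26.8² + (-18.6)²) = 32.6 m.

33 m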